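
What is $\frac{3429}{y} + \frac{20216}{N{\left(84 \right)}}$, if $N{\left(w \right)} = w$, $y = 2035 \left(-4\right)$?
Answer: $\frac{5866793}{24420} \approx 240.25$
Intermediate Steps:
$y = -8140$
$\frac{3429}{y} + \frac{20216}{N{\left(84 \right)}} = \frac{3429}{-8140} + \frac{20216}{84} = 3429 \left(- \frac{1}{8140}\right) + 20216 \cdot \frac{1}{84} = - \frac{3429}{8140} + \frac{722}{3} = \frac{5866793}{24420}$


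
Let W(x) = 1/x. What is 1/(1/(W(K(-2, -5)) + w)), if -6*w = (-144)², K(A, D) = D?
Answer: -17281/5 ≈ -3456.2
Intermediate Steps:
w = -3456 (w = -⅙*(-144)² = -⅙*20736 = -3456)
1/(1/(W(K(-2, -5)) + w)) = 1/(1/(1/(-5) - 3456)) = 1/(1/(-⅕ - 3456)) = 1/(1/(-17281/5)) = 1/(-5/17281) = -17281/5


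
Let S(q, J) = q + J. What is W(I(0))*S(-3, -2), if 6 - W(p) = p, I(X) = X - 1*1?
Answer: -35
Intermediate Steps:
I(X) = -1 + X (I(X) = X - 1 = -1 + X)
W(p) = 6 - p
S(q, J) = J + q
W(I(0))*S(-3, -2) = (6 - (-1 + 0))*(-2 - 3) = (6 - 1*(-1))*(-5) = (6 + 1)*(-5) = 7*(-5) = -35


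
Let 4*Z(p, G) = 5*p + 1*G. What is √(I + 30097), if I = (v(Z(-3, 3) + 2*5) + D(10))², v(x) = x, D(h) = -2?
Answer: √30122 ≈ 173.56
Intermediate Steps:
Z(p, G) = G/4 + 5*p/4 (Z(p, G) = (5*p + 1*G)/4 = (5*p + G)/4 = (G + 5*p)/4 = G/4 + 5*p/4)
I = 25 (I = ((((¼)*3 + (5/4)*(-3)) + 2*5) - 2)² = (((¾ - 15/4) + 10) - 2)² = ((-3 + 10) - 2)² = (7 - 2)² = 5² = 25)
√(I + 30097) = √(25 + 30097) = √30122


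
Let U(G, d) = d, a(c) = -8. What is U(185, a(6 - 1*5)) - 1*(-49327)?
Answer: 49319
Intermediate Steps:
U(185, a(6 - 1*5)) - 1*(-49327) = -8 - 1*(-49327) = -8 + 49327 = 49319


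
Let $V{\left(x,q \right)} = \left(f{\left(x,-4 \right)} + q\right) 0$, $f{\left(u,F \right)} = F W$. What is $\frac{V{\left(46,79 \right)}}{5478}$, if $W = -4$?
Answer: $0$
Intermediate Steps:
$f{\left(u,F \right)} = - 4 F$ ($f{\left(u,F \right)} = F \left(-4\right) = - 4 F$)
$V{\left(x,q \right)} = 0$ ($V{\left(x,q \right)} = \left(\left(-4\right) \left(-4\right) + q\right) 0 = \left(16 + q\right) 0 = 0$)
$\frac{V{\left(46,79 \right)}}{5478} = \frac{0}{5478} = 0 \cdot \frac{1}{5478} = 0$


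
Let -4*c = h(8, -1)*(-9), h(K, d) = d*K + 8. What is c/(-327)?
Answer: 0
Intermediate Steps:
h(K, d) = 8 + K*d (h(K, d) = K*d + 8 = 8 + K*d)
c = 0 (c = -(8 + 8*(-1))*(-9)/4 = -(8 - 8)*(-9)/4 = -0*(-9) = -¼*0 = 0)
c/(-327) = 0/(-327) = 0*(-1/327) = 0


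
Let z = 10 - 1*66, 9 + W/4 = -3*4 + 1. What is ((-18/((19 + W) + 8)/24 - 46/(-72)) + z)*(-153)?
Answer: 897617/106 ≈ 8468.1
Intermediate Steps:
W = -80 (W = -36 + 4*(-3*4 + 1) = -36 + 4*(-12 + 1) = -36 + 4*(-11) = -36 - 44 = -80)
z = -56 (z = 10 - 66 = -56)
((-18/((19 + W) + 8)/24 - 46/(-72)) + z)*(-153) = ((-18/((19 - 80) + 8)/24 - 46/(-72)) - 56)*(-153) = ((-18/(-61 + 8)*(1/24) - 46*(-1/72)) - 56)*(-153) = ((-18/(-53)*(1/24) + 23/36) - 56)*(-153) = ((-18*(-1/53)*(1/24) + 23/36) - 56)*(-153) = (((18/53)*(1/24) + 23/36) - 56)*(-153) = ((3/212 + 23/36) - 56)*(-153) = (623/954 - 56)*(-153) = -52801/954*(-153) = 897617/106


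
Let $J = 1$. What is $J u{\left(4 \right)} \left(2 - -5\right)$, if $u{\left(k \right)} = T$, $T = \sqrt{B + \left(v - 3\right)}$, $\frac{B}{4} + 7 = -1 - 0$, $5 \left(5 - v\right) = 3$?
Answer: $\frac{21 i \sqrt{85}}{5} \approx 38.722 i$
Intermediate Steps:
$v = \frac{22}{5}$ ($v = 5 - \frac{3}{5} = \frac{22}{5} \approx 4.4$)
$B = -32$ ($B = -28 + 4 \left(-1 - 0\right) = -28 + 4 \left(-1 + 0\right) = -28 + 4 \left(-1\right) = -28 - 4 = -32$)
$T = \frac{3 i \sqrt{85}}{5}$ ($T = \sqrt{-32 + \left(\frac{22}{5} - 3\right)} = \sqrt{-32 + \frac{7}{5}} = \sqrt{- \frac{153}{5}} = \frac{3 i \sqrt{85}}{5} \approx 5.5317 i$)
$u{\left(k \right)} = \frac{3 i \sqrt{85}}{5}$
$J u{\left(4 \right)} \left(2 - -5\right) = 1 \frac{3 i \sqrt{85}}{5} \left(2 - -5\right) = \frac{3 i \sqrt{85}}{5} \left(2 + 5\right) = \frac{3 i \sqrt{85}}{5} \cdot 7 = \frac{21 i \sqrt{85}}{5}$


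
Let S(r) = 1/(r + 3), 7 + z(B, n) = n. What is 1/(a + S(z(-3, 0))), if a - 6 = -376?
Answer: -4/1481 ≈ -0.0027009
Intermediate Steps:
z(B, n) = -7 + n
a = -370 (a = 6 - 376 = -370)
S(r) = 1/(3 + r)
1/(a + S(z(-3, 0))) = 1/(-370 + 1/(3 + (-7 + 0))) = 1/(-370 + 1/(3 - 7)) = 1/(-370 + 1/(-4)) = 1/(-370 - ¼) = 1/(-1481/4) = -4/1481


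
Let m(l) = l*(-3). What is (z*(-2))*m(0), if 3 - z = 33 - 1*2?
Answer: 0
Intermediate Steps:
z = -28 (z = 3 - (33 - 1*2) = 3 - (33 - 2) = 3 - 1*31 = 3 - 31 = -28)
m(l) = -3*l
(z*(-2))*m(0) = (-28*(-2))*(-3*0) = 56*0 = 0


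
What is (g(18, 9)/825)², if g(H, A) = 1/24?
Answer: 1/392040000 ≈ 2.5508e-9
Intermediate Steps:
g(H, A) = 1/24
(g(18, 9)/825)² = ((1/24)/825)² = ((1/24)*(1/825))² = (1/19800)² = 1/392040000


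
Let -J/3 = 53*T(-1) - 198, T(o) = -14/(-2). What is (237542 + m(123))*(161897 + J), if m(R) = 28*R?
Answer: 38889838708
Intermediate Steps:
T(o) = 7 (T(o) = -14*(-½) = 7)
J = -519 (J = -3*(53*7 - 198) = -3*(371 - 198) = -3*173 = -519)
(237542 + m(123))*(161897 + J) = (237542 + 28*123)*(161897 - 519) = (237542 + 3444)*161378 = 240986*161378 = 38889838708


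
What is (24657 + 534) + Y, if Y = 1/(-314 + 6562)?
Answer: 157393369/6248 ≈ 25191.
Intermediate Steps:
Y = 1/6248 ≈ 0.00016005
(24657 + 534) + Y = (24657 + 534) + 1/6248 = 25191 + 1/6248 = 157393369/6248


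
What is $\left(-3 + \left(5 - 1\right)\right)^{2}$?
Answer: $1$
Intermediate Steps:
$\left(-3 + \left(5 - 1\right)\right)^{2} = \left(-3 + 4\right)^{2} = 1^{2} = 1$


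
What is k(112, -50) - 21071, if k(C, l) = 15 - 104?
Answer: -21160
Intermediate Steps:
k(C, l) = -89
k(112, -50) - 21071 = -89 - 21071 = -21160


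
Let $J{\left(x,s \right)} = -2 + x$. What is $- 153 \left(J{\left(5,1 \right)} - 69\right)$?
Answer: $10098$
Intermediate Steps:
$- 153 \left(J{\left(5,1 \right)} - 69\right) = - 153 \left(\left(-2 + 5\right) - 69\right) = - 153 \left(3 - 69\right) = \left(-153\right) \left(-66\right) = 10098$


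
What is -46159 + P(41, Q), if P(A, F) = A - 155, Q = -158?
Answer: -46273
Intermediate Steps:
P(A, F) = -155 + A
-46159 + P(41, Q) = -46159 + (-155 + 41) = -46159 - 114 = -46273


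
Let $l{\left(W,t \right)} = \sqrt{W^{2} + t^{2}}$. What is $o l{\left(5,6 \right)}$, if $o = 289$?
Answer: $289 \sqrt{61} \approx 2257.2$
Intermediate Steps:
$o l{\left(5,6 \right)} = 289 \sqrt{5^{2} + 6^{2}} = 289 \sqrt{25 + 36} = 289 \sqrt{61}$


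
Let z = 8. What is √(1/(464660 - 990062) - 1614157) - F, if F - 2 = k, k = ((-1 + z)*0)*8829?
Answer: -2 + I*√171312425855230/10302 ≈ -2.0 + 1270.5*I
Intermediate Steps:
k = 0 (k = ((-1 + 8)*0)*8829 = (7*0)*8829 = 0*8829 = 0)
F = 2 (F = 2 + 0 = 2)
√(1/(464660 - 990062) - 1614157) - F = √(1/(464660 - 990062) - 1614157) - 1*2 = √(1/(-525402) - 1614157) - 2 = √(-1/525402 - 1614157) - 2 = √(-848081316115/525402) - 2 = I*√171312425855230/10302 - 2 = -2 + I*√171312425855230/10302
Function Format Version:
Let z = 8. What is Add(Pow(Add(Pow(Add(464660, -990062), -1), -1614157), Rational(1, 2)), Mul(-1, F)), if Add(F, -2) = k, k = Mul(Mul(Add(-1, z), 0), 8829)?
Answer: Add(-2, Mul(Rational(1, 10302), I, Pow(171312425855230, Rational(1, 2)))) ≈ Add(-2.0000, Mul(1270.5, I))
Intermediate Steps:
k = 0 (k = Mul(Mul(Add(-1, 8), 0), 8829) = Mul(Mul(7, 0), 8829) = Mul(0, 8829) = 0)
F = 2 (F = Add(2, 0) = 2)
Add(Pow(Add(Pow(Add(464660, -990062), -1), -1614157), Rational(1, 2)), Mul(-1, F)) = Add(Pow(Add(Pow(Add(464660, -990062), -1), -1614157), Rational(1, 2)), Mul(-1, 2)) = Add(Pow(Add(Pow(-525402, -1), -1614157), Rational(1, 2)), -2) = Add(Pow(Add(Rational(-1, 525402), -1614157), Rational(1, 2)), -2) = Add(Pow(Rational(-848081316115, 525402), Rational(1, 2)), -2) = Add(Mul(Rational(1, 10302), I, Pow(171312425855230, Rational(1, 2))), -2) = Add(-2, Mul(Rational(1, 10302), I, Pow(171312425855230, Rational(1, 2))))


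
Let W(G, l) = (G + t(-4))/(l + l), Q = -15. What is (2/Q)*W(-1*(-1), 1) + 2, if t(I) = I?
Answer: 11/5 ≈ 2.2000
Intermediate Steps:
W(G, l) = (-4 + G)/(2*l) (W(G, l) = (G - 4)/(l + l) = (-4 + G)/((2*l)) = (-4 + G)*(1/(2*l)) = (-4 + G)/(2*l))
(2/Q)*W(-1*(-1), 1) + 2 = (2/(-15))*((1/2)*(-4 - 1*(-1))/1) + 2 = (2*(-1/15))*((1/2)*1*(-4 + 1)) + 2 = -(-3)/15 + 2 = -2/15*(-3/2) + 2 = 1/5 + 2 = 11/5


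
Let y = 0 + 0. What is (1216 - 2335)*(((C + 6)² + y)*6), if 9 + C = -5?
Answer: -429696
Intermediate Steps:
C = -14 (C = -9 - 5 = -14)
y = 0
(1216 - 2335)*(((C + 6)² + y)*6) = (1216 - 2335)*(((-14 + 6)² + 0)*6) = -1119*((-8)² + 0)*6 = -1119*(64 + 0)*6 = -71616*6 = -1119*384 = -429696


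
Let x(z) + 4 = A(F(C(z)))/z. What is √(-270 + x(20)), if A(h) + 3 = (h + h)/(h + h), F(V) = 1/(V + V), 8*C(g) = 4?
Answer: I*√27410/10 ≈ 16.556*I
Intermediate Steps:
C(g) = ½ (C(g) = (⅛)*4 = ½)
F(V) = 1/(2*V)
A(h) = -2 (A(h) = -3 + (h + h)/(h + h) = -3 + (2*h)/((2*h)) = -3 + (2*h)*(1/(2*h)) = -3 + 1 = -2)
x(z) = -4 - 2/z
√(-270 + x(20)) = √(-270 + (-4 - 2/20)) = √(-270 + (-4 - 2*1/20)) = √(-270 + (-4 - ⅒)) = √(-270 - 41/10) = √(-2741/10) = I*√27410/10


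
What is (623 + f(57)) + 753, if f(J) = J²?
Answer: 4625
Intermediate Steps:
(623 + f(57)) + 753 = (623 + 57²) + 753 = (623 + 3249) + 753 = 3872 + 753 = 4625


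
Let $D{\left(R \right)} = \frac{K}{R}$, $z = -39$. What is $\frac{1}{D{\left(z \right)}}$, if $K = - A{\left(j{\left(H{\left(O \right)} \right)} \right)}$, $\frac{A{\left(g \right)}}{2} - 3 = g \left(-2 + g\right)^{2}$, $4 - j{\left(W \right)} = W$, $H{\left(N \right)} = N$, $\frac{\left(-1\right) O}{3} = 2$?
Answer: $\frac{39}{1286} \approx 0.030327$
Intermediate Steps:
$O = -6$ ($O = \left(-3\right) 2 = -6$)
$j{\left(W \right)} = 4 - W$
$A{\left(g \right)} = 6 + 2 g \left(-2 + g\right)^{2}$
$K = -1286$ ($K = - (6 + 2 \left(4 - -6\right) \left(-2 + \left(4 - -6\right)\right)^{2}) = - (6 + 2 \left(4 + 6\right) \left(-2 + \left(4 + 6\right)\right)^{2}) = - (6 + 2 \cdot 10 \left(-2 + 10\right)^{2}) = - (6 + 2 \cdot 10 \cdot 8^{2}) = - (6 + 2 \cdot 10 \cdot 64) = - (6 + 1280) = \left(-1\right) 1286 = -1286$)
$D{\left(R \right)} = - \frac{1286}{R}$
$\frac{1}{D{\left(z \right)}} = \frac{1}{\left(-1286\right) \frac{1}{-39}} = \frac{1}{\left(-1286\right) \left(- \frac{1}{39}\right)} = \frac{1}{\frac{1286}{39}} = \frac{39}{1286}$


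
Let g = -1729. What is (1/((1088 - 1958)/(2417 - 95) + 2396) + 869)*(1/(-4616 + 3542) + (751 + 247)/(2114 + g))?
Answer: 86323421379479/38334947343 ≈ 2251.8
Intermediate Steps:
(1/((1088 - 1958)/(2417 - 95) + 2396) + 869)*(1/(-4616 + 3542) + (751 + 247)/(2114 + g)) = (1/((1088 - 1958)/(2417 - 95) + 2396) + 869)*(1/(-4616 + 3542) + (751 + 247)/(2114 - 1729)) = (1/(-870/2322 + 2396) + 869)*(1/(-1074) + 998/385) = (1/(-870*1/2322 + 2396) + 869)*(-1/1074 + 998*(1/385)) = (1/(-145/387 + 2396) + 869)*(-1/1074 + 998/385) = (1/(927107/387) + 869)*(1071467/413490) = (387/927107 + 869)*(1071467/413490) = (805656370/927107)*(1071467/413490) = 86323421379479/38334947343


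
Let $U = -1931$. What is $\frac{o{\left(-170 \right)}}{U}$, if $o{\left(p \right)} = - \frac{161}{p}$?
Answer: $- \frac{161}{328270} \approx -0.00049045$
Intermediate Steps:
$\frac{o{\left(-170 \right)}}{U} = \frac{\left(-161\right) \frac{1}{-170}}{-1931} = \left(-161\right) \left(- \frac{1}{170}\right) \left(- \frac{1}{1931}\right) = \frac{161}{170} \left(- \frac{1}{1931}\right) = - \frac{161}{328270}$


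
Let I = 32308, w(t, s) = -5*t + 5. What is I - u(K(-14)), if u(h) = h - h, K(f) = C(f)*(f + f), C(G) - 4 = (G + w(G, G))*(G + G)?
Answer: 32308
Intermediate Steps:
w(t, s) = 5 - 5*t
C(G) = 4 + 2*G*(5 - 4*G) (C(G) = 4 + (G + (5 - 5*G))*(G + G) = 4 + (5 - 4*G)*(2*G) = 4 + 2*G*(5 - 4*G))
K(f) = 2*f*(4 - 8*f² + 10*f) (K(f) = (4 - 8*f² + 10*f)*(f + f) = (4 - 8*f² + 10*f)*(2*f) = 2*f*(4 - 8*f² + 10*f))
u(h) = 0
I - u(K(-14)) = 32308 - 1*0 = 32308 + 0 = 32308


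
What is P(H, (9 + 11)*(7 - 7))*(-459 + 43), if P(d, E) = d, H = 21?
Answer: -8736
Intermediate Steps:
P(H, (9 + 11)*(7 - 7))*(-459 + 43) = 21*(-459 + 43) = 21*(-416) = -8736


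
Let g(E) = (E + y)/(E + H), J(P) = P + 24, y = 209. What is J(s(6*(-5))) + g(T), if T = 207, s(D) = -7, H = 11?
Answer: 2061/109 ≈ 18.908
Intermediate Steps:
J(P) = 24 + P
g(E) = (209 + E)/(11 + E) (g(E) = (E + 209)/(E + 11) = (209 + E)/(11 + E))
J(s(6*(-5))) + g(T) = (24 - 7) + (209 + 207)/(11 + 207) = 17 + 416/218 = 17 + (1/218)*416 = 17 + 208/109 = 2061/109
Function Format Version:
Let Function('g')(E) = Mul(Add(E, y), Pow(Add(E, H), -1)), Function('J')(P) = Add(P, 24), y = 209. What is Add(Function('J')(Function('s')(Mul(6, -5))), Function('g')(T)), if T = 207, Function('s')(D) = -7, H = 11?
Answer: Rational(2061, 109) ≈ 18.908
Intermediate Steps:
Function('J')(P) = Add(24, P)
Function('g')(E) = Mul(Pow(Add(11, E), -1), Add(209, E)) (Function('g')(E) = Mul(Add(E, 209), Pow(Add(E, 11), -1)) = Mul(Add(209, E), Pow(Add(11, E), -1)) = Mul(Pow(Add(11, E), -1), Add(209, E)))
Add(Function('J')(Function('s')(Mul(6, -5))), Function('g')(T)) = Add(Add(24, -7), Mul(Pow(Add(11, 207), -1), Add(209, 207))) = Add(17, Mul(Pow(218, -1), 416)) = Add(17, Mul(Rational(1, 218), 416)) = Add(17, Rational(208, 109)) = Rational(2061, 109)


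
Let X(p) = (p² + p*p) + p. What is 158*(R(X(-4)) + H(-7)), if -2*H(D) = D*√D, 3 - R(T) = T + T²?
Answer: -127822 + 553*I*√7 ≈ -1.2782e+5 + 1463.1*I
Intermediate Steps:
X(p) = p + 2*p² (X(p) = (p² + p²) + p = 2*p² + p = p + 2*p²)
R(T) = 3 - T - T² (R(T) = 3 - (T + T²) = 3 + (-T - T²) = 3 - T - T²)
H(D) = -D^(3/2)/2 (H(D) = -D*√D/2 = -D^(3/2)/2)
158*(R(X(-4)) + H(-7)) = 158*((3 - (-4)*(1 + 2*(-4)) - (-4*(1 + 2*(-4)))²) - (-7)*I*√7/2) = 158*((3 - (-4)*(1 - 8) - (-4*(1 - 8))²) - (-7)*I*√7/2) = 158*((3 - (-4)*(-7) - (-4*(-7))²) + 7*I*√7/2) = 158*((3 - 1*28 - 1*28²) + 7*I*√7/2) = 158*((3 - 28 - 1*784) + 7*I*√7/2) = 158*((3 - 28 - 784) + 7*I*√7/2) = 158*(-809 + 7*I*√7/2) = -127822 + 553*I*√7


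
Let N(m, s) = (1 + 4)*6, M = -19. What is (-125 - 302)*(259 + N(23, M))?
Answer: -123403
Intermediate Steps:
N(m, s) = 30 (N(m, s) = 5*6 = 30)
(-125 - 302)*(259 + N(23, M)) = (-125 - 302)*(259 + 30) = -427*289 = -123403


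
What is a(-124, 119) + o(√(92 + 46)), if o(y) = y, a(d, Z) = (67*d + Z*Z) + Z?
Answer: 5972 + √138 ≈ 5983.8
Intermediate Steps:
a(d, Z) = Z + Z² + 67*d (a(d, Z) = (67*d + Z²) + Z = (Z² + 67*d) + Z = Z + Z² + 67*d)
a(-124, 119) + o(√(92 + 46)) = (119 + 119² + 67*(-124)) + √(92 + 46) = (119 + 14161 - 8308) + √138 = 5972 + √138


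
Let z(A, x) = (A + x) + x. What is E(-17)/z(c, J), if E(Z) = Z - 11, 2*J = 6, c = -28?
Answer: 14/11 ≈ 1.2727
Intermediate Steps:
J = 3 (J = (½)*6 = 3)
E(Z) = -11 + Z
z(A, x) = A + 2*x
E(-17)/z(c, J) = (-11 - 17)/(-28 + 2*3) = -28/(-28 + 6) = -28/(-22) = -28*(-1/22) = 14/11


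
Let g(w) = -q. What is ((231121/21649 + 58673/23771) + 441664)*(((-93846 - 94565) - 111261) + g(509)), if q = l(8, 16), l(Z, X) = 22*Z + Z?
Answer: -68155822274183031744/514618379 ≈ -1.3244e+11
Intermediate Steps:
l(Z, X) = 23*Z
q = 184 (q = 23*8 = 184)
g(w) = -184 (g(w) = -1*184 = -184)
((231121/21649 + 58673/23771) + 441664)*(((-93846 - 94565) - 111261) + g(509)) = ((231121/21649 + 58673/23771) + 441664)*(((-93846 - 94565) - 111261) - 184) = ((231121*(1/21649) + 58673*(1/23771)) + 441664)*((-188411 - 111261) - 184) = ((231121/21649 + 58673/23771) + 441664)*(-299672 - 184) = (6764189068/514618379 + 441664)*(-299856) = (227295175931724/514618379)*(-299856) = -68155822274183031744/514618379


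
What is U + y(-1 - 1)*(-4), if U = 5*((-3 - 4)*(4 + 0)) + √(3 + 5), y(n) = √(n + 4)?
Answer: -140 - 2*√2 ≈ -142.83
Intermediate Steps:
y(n) = √(4 + n)
U = -140 + 2*√2 (U = 5*(-7*4) + √8 = 5*(-28) + 2*√2 = -140 + 2*√2 ≈ -137.17)
U + y(-1 - 1)*(-4) = (-140 + 2*√2) + √(4 + (-1 - 1))*(-4) = (-140 + 2*√2) + √(4 - 2)*(-4) = (-140 + 2*√2) + √2*(-4) = (-140 + 2*√2) - 4*√2 = -140 - 2*√2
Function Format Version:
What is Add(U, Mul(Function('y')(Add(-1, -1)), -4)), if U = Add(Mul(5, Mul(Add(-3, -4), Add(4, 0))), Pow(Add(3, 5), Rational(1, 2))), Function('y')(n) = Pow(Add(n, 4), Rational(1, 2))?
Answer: Add(-140, Mul(-2, Pow(2, Rational(1, 2)))) ≈ -142.83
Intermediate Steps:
Function('y')(n) = Pow(Add(4, n), Rational(1, 2))
U = Add(-140, Mul(2, Pow(2, Rational(1, 2)))) (U = Add(Mul(5, Mul(-7, 4)), Pow(8, Rational(1, 2))) = Add(Mul(5, -28), Mul(2, Pow(2, Rational(1, 2)))) = Add(-140, Mul(2, Pow(2, Rational(1, 2)))) ≈ -137.17)
Add(U, Mul(Function('y')(Add(-1, -1)), -4)) = Add(Add(-140, Mul(2, Pow(2, Rational(1, 2)))), Mul(Pow(Add(4, Add(-1, -1)), Rational(1, 2)), -4)) = Add(Add(-140, Mul(2, Pow(2, Rational(1, 2)))), Mul(Pow(Add(4, -2), Rational(1, 2)), -4)) = Add(Add(-140, Mul(2, Pow(2, Rational(1, 2)))), Mul(Pow(2, Rational(1, 2)), -4)) = Add(Add(-140, Mul(2, Pow(2, Rational(1, 2)))), Mul(-4, Pow(2, Rational(1, 2)))) = Add(-140, Mul(-2, Pow(2, Rational(1, 2))))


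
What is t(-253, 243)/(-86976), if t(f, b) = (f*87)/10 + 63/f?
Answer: 1856471/73349760 ≈ 0.025310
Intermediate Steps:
t(f, b) = 63/f + 87*f/10 (t(f, b) = (87*f)*(⅒) + 63/f = 87*f/10 + 63/f = 63/f + 87*f/10)
t(-253, 243)/(-86976) = (63/(-253) + (87/10)*(-253))/(-86976) = (63*(-1/253) - 22011/10)*(-1/86976) = (-63/253 - 22011/10)*(-1/86976) = -5569413/2530*(-1/86976) = 1856471/73349760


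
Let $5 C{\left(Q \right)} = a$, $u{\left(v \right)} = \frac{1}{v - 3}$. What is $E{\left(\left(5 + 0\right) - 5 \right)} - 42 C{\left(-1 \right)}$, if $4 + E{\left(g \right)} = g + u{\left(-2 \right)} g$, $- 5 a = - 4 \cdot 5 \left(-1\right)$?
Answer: $\frac{148}{5} \approx 29.6$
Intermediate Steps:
$a = -4$ ($a = - \frac{\left(-4\right) 5 \left(-1\right)}{5} = - \frac{\left(-4\right) \left(-5\right)}{5} = \left(- \frac{1}{5}\right) 20 = -4$)
$u{\left(v \right)} = \frac{1}{-3 + v}$
$C{\left(Q \right)} = - \frac{4}{5}$ ($C{\left(Q \right)} = \frac{1}{5} \left(-4\right) = - \frac{4}{5}$)
$E{\left(g \right)} = -4 + \frac{4 g}{5}$ ($E{\left(g \right)} = -4 + \left(g + \frac{g}{-3 - 2}\right) = -4 + \left(g + \frac{g}{-5}\right) = -4 + \left(g - \frac{g}{5}\right) = -4 + \frac{4 g}{5}$)
$E{\left(\left(5 + 0\right) - 5 \right)} - 42 C{\left(-1 \right)} = \left(-4 + \frac{4 \left(\left(5 + 0\right) - 5\right)}{5}\right) - - \frac{168}{5} = \left(-4 + \frac{4 \left(5 - 5\right)}{5}\right) + \frac{168}{5} = \left(-4 + \frac{4}{5} \cdot 0\right) + \frac{168}{5} = \left(-4 + 0\right) + \frac{168}{5} = -4 + \frac{168}{5} = \frac{148}{5}$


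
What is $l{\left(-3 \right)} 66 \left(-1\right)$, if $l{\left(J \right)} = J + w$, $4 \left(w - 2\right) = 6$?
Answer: $-33$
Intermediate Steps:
$w = \frac{7}{2}$ ($w = 2 + \frac{1}{4} \cdot 6 = 2 + \frac{3}{2} = \frac{7}{2} \approx 3.5$)
$l{\left(J \right)} = \frac{7}{2} + J$ ($l{\left(J \right)} = J + \frac{7}{2} = \frac{7}{2} + J$)
$l{\left(-3 \right)} 66 \left(-1\right) = \left(\frac{7}{2} - 3\right) 66 \left(-1\right) = \frac{1}{2} \cdot 66 \left(-1\right) = 33 \left(-1\right) = -33$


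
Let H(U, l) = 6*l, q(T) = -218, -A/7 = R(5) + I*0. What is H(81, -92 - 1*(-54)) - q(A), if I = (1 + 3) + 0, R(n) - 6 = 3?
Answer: -10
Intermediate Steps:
R(n) = 9 (R(n) = 6 + 3 = 9)
I = 4 (I = 4 + 0 = 4)
A = -63 (A = -7*(9 + 4*0) = -7*(9 + 0) = -7*9 = -63)
H(81, -92 - 1*(-54)) - q(A) = 6*(-92 - 1*(-54)) - 1*(-218) = 6*(-92 + 54) + 218 = 6*(-38) + 218 = -228 + 218 = -10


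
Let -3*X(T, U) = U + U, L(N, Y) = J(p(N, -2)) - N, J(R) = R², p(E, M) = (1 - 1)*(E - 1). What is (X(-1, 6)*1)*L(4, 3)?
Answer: 16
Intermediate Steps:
p(E, M) = 0 (p(E, M) = 0*(-1 + E) = 0)
L(N, Y) = -N (L(N, Y) = 0² - N = 0 - N = -N)
X(T, U) = -2*U/3 (X(T, U) = -(U + U)/3 = -2*U/3)
(X(-1, 6)*1)*L(4, 3) = (-⅔*6*1)*(-1*4) = -4*1*(-4) = -4*(-4) = 16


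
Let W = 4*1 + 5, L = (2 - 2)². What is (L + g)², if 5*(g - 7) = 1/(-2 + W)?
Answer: 60516/1225 ≈ 49.401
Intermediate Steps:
L = 0 (L = 0² = 0)
W = 9 (W = 4 + 5 = 9)
g = 246/35 (g = 7 + 1/(5*(-2 + 9)) = 7 + (⅕)/7 = 7 + (⅕)*(⅐) = 7 + 1/35 = 246/35 ≈ 7.0286)
(L + g)² = (0 + 246/35)² = (246/35)² = 60516/1225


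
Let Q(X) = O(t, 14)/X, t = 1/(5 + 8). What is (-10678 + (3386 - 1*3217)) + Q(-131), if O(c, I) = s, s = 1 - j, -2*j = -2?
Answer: -10509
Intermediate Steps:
j = 1 (j = -1/2*(-2) = 1)
t = 1/13 ≈ 0.076923
s = 0 (s = 1 - 1*1 = 1 - 1 = 0)
O(c, I) = 0
Q(X) = 0 (Q(X) = 0/X = 0)
(-10678 + (3386 - 1*3217)) + Q(-131) = (-10678 + (3386 - 1*3217)) + 0 = (-10678 + (3386 - 3217)) + 0 = (-10678 + 169) + 0 = -10509 + 0 = -10509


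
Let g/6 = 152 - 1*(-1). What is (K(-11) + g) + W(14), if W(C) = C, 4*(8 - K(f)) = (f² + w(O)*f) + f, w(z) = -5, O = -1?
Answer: 3595/4 ≈ 898.75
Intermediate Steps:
K(f) = 8 + f - f²/4 (K(f) = 8 - ((f² - 5*f) + f)/4 = 8 - (f² - 4*f)/4 = 8 + (f - f²/4) = 8 + f - f²/4)
g = 918 (g = 6*(152 - 1*(-1)) = 6*(152 + 1) = 6*153 = 918)
(K(-11) + g) + W(14) = ((8 - 11 - ¼*(-11)²) + 918) + 14 = ((8 - 11 - ¼*121) + 918) + 14 = ((8 - 11 - 121/4) + 918) + 14 = (-133/4 + 918) + 14 = 3539/4 + 14 = 3595/4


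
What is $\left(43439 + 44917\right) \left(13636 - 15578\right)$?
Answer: $-171587352$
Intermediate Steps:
$\left(43439 + 44917\right) \left(13636 - 15578\right) = 88356 \left(-1942\right) = -171587352$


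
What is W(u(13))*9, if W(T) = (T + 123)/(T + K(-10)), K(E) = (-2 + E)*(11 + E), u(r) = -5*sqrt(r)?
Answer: 16209/181 - 6075*sqrt(13)/181 ≈ -31.463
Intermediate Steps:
W(T) = (123 + T)/(-12 + T) (W(T) = (T + 123)/(T + (-22 + (-10)**2 + 9*(-10))) = (123 + T)/(T + (-22 + 100 - 90)) = (123 + T)/(T - 12) = (123 + T)/(-12 + T))
W(u(13))*9 = ((123 - 5*sqrt(13))/(-12 - 5*sqrt(13)))*9 = 9*(123 - 5*sqrt(13))/(-12 - 5*sqrt(13))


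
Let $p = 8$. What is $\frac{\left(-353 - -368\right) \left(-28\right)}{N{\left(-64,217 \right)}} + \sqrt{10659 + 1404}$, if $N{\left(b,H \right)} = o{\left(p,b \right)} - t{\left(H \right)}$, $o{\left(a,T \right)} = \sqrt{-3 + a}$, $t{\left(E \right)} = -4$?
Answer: $- \frac{1680}{11} + \sqrt{12063} + \frac{420 \sqrt{5}}{11} \approx 42.482$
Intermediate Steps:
$N{\left(b,H \right)} = 4 + \sqrt{5}$ ($N{\left(b,H \right)} = \sqrt{-3 + 8} - -4 = \sqrt{5} + 4 = 4 + \sqrt{5}$)
$\frac{\left(-353 - -368\right) \left(-28\right)}{N{\left(-64,217 \right)}} + \sqrt{10659 + 1404} = \frac{\left(-353 - -368\right) \left(-28\right)}{4 + \sqrt{5}} + \sqrt{10659 + 1404} = \frac{\left(-353 + 368\right) \left(-28\right)}{4 + \sqrt{5}} + \sqrt{12063} = \frac{15 \left(-28\right)}{4 + \sqrt{5}} + \sqrt{12063} = - \frac{420}{4 + \sqrt{5}} + \sqrt{12063} = \sqrt{12063} - \frac{420}{4 + \sqrt{5}}$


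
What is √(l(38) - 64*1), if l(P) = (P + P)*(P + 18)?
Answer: 4*√262 ≈ 64.746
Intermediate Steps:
l(P) = 2*P*(18 + P) (l(P) = (2*P)*(18 + P) = 2*P*(18 + P))
√(l(38) - 64*1) = √(2*38*(18 + 38) - 64*1) = √(2*38*56 - 64) = √(4256 - 64) = √4192 = 4*√262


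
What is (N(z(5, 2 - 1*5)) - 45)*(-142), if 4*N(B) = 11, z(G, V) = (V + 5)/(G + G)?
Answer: 11999/2 ≈ 5999.5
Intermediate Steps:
z(G, V) = (5 + V)/(2*G) (z(G, V) = (5 + V)/((2*G)) = (5 + V)*(1/(2*G)) = (5 + V)/(2*G))
N(B) = 11/4 (N(B) = (¼)*11 = 11/4)
(N(z(5, 2 - 1*5)) - 45)*(-142) = (11/4 - 45)*(-142) = -169/4*(-142) = 11999/2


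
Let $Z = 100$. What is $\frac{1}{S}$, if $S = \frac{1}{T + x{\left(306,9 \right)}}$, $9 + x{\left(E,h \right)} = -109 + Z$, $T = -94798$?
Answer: $-94816$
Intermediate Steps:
$x{\left(E,h \right)} = -18$ ($x{\left(E,h \right)} = -9 + \left(-109 + 100\right) = -9 - 9 = -18$)
$S = - \frac{1}{94816}$ ($S = \frac{1}{-94798 - 18} = \frac{1}{-94816} = - \frac{1}{94816} \approx -1.0547 \cdot 10^{-5}$)
$\frac{1}{S} = \frac{1}{- \frac{1}{94816}} = -94816$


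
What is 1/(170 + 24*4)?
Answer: 1/266 ≈ 0.0037594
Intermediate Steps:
1/(170 + 24*4) = 1/(170 + 96) = 1/266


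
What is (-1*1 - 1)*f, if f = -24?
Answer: 48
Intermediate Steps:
(-1*1 - 1)*f = (-1*1 - 1)*(-24) = (-1 - 1)*(-24) = -2*(-24) = 48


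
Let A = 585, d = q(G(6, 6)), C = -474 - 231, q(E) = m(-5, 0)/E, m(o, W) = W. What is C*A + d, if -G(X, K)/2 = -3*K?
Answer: -412425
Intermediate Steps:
G(X, K) = 6*K (G(X, K) = -(-6)*K = 6*K)
q(E) = 0 (q(E) = 0/E = 0)
C = -705
d = 0
C*A + d = -705*585 + 0 = -412425 + 0 = -412425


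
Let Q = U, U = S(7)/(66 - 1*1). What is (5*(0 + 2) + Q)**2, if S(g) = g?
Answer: 431649/4225 ≈ 102.17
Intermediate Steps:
U = 7/65 (U = 7/(66 - 1*1) = 7/(66 - 1) = 7/65 ≈ 0.10769)
Q = 7/65 ≈ 0.10769
(5*(0 + 2) + Q)**2 = (5*(0 + 2) + 7/65)**2 = (5*2 + 7/65)**2 = (10 + 7/65)**2 = (657/65)**2 = 431649/4225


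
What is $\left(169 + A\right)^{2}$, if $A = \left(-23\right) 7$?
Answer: $64$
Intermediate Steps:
$A = -161$
$\left(169 + A\right)^{2} = \left(169 - 161\right)^{2} = 8^{2} = 64$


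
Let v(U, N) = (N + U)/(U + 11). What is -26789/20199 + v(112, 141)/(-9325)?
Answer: -10243807874/7722582675 ≈ -1.3265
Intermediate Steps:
v(U, N) = (N + U)/(11 + U)
-26789/20199 + v(112, 141)/(-9325) = -26789/20199 + ((141 + 112)/(11 + 112))/(-9325) = -26789*1/20199 + (253/123)*(-1/9325) = -26789/20199 + ((1/123)*253)*(-1/9325) = -26789/20199 + (253/123)*(-1/9325) = -26789/20199 - 253/1146975 = -10243807874/7722582675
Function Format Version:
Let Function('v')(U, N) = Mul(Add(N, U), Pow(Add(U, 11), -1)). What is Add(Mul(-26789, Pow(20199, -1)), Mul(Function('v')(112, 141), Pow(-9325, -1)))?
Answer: Rational(-10243807874, 7722582675) ≈ -1.3265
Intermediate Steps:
Function('v')(U, N) = Mul(Pow(Add(11, U), -1), Add(N, U)) (Function('v')(U, N) = Mul(Add(N, U), Pow(Add(11, U), -1)) = Mul(Pow(Add(11, U), -1), Add(N, U)))
Add(Mul(-26789, Pow(20199, -1)), Mul(Function('v')(112, 141), Pow(-9325, -1))) = Add(Mul(-26789, Pow(20199, -1)), Mul(Mul(Pow(Add(11, 112), -1), Add(141, 112)), Pow(-9325, -1))) = Add(Mul(-26789, Rational(1, 20199)), Mul(Mul(Pow(123, -1), 253), Rational(-1, 9325))) = Add(Rational(-26789, 20199), Mul(Mul(Rational(1, 123), 253), Rational(-1, 9325))) = Add(Rational(-26789, 20199), Mul(Rational(253, 123), Rational(-1, 9325))) = Add(Rational(-26789, 20199), Rational(-253, 1146975)) = Rational(-10243807874, 7722582675)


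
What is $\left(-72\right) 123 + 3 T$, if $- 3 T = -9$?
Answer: $-8847$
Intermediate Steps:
$T = 3$ ($T = \left(- \frac{1}{3}\right) \left(-9\right) = 3$)
$\left(-72\right) 123 + 3 T = \left(-72\right) 123 + 3 \cdot 3 = -8856 + 9 = -8847$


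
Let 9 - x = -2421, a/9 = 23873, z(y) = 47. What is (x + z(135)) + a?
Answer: 217334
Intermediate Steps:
a = 214857 (a = 9*23873 = 214857)
x = 2430 (x = 9 - 1*(-2421) = 9 + 2421 = 2430)
(x + z(135)) + a = (2430 + 47) + 214857 = 2477 + 214857 = 217334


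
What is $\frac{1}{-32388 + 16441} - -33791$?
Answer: $\frac{538865076}{15947} \approx 33791.0$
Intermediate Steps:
$\frac{1}{-32388 + 16441} - -33791 = \frac{1}{-15947} + 33791 = - \frac{1}{15947} + 33791 = \frac{538865076}{15947}$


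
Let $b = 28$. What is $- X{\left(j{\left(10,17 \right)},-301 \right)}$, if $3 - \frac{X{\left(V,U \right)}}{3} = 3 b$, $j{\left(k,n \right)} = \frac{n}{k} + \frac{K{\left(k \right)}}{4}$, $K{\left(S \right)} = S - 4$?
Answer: $243$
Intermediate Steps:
$K{\left(S \right)} = -4 + S$
$j{\left(k,n \right)} = -1 + \frac{k}{4} + \frac{n}{k}$ ($j{\left(k,n \right)} = \frac{n}{k} + \frac{-4 + k}{4} = \frac{n}{k} + \left(-4 + k\right) \frac{1}{4} = \frac{n}{k} + \left(-1 + \frac{k}{4}\right) = -1 + \frac{k}{4} + \frac{n}{k}$)
$X{\left(V,U \right)} = -243$ ($X{\left(V,U \right)} = 9 - 3 \cdot 3 \cdot 28 = 9 - 252 = -243$)
$- X{\left(j{\left(10,17 \right)},-301 \right)} = \left(-1\right) \left(-243\right) = 243$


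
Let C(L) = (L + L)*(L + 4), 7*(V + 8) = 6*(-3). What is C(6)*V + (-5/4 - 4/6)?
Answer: -106721/84 ≈ -1270.5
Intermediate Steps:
V = -74/7 (V = -8 + (6*(-3))/7 = -8 + (⅐)*(-18) = -8 - 18/7 = -74/7 ≈ -10.571)
C(L) = 2*L*(4 + L) (C(L) = (2*L)*(4 + L) = 2*L*(4 + L))
C(6)*V + (-5/4 - 4/6) = (2*6*(4 + 6))*(-74/7) + (-5/4 - 4/6) = (2*6*10)*(-74/7) + (-5*¼ - 4*⅙) = 120*(-74/7) + (-5/4 - ⅔) = -8880/7 - 23/12 = -106721/84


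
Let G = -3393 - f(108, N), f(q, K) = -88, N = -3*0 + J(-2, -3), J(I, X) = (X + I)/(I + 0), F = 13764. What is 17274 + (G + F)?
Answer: 27733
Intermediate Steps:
J(I, X) = (I + X)/I
N = 5/2 (N = -3*0 + (-2 - 3)/(-2) = 0 - 1/2*(-5) = 0 + 5/2 = 5/2 ≈ 2.5000)
G = -3305 (G = -3393 - 1*(-88) = -3393 + 88 = -3305)
17274 + (G + F) = 17274 + (-3305 + 13764) = 17274 + 10459 = 27733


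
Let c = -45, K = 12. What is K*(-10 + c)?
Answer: -660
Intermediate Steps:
K*(-10 + c) = 12*(-10 - 45) = 12*(-55) = -660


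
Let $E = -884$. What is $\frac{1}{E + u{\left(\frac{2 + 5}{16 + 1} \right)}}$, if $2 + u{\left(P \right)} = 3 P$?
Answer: $- \frac{17}{15041} \approx -0.0011302$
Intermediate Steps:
$u{\left(P \right)} = -2 + 3 P$
$\frac{1}{E + u{\left(\frac{2 + 5}{16 + 1} \right)}} = \frac{1}{-884 - \left(2 - 3 \frac{2 + 5}{16 + 1}\right)} = \frac{1}{-884 - \left(2 - 3 \cdot \frac{7}{17}\right)} = \frac{1}{-884 - \left(2 - 3 \cdot 7 \cdot \frac{1}{17}\right)} = \frac{1}{-884 + \left(-2 + 3 \cdot \frac{7}{17}\right)} = \frac{1}{-884 + \left(-2 + \frac{21}{17}\right)} = \frac{1}{-884 - \frac{13}{17}} = \frac{1}{- \frac{15041}{17}} = - \frac{17}{15041}$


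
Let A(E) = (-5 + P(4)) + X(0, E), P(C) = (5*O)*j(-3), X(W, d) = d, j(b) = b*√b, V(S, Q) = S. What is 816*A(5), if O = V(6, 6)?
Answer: -73440*I*√3 ≈ -1.272e+5*I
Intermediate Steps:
j(b) = b^(3/2)
O = 6
P(C) = -90*I*√3 (P(C) = (5*6)*(-3)^(3/2) = 30*(-3*I*√3) = -90*I*√3)
A(E) = -5 + E - 90*I*√3 (A(E) = (-5 - 90*I*√3) + E = -5 + E - 90*I*√3)
816*A(5) = 816*(-5 + 5 - 90*I*√3) = 816*(-90*I*√3) = -73440*I*√3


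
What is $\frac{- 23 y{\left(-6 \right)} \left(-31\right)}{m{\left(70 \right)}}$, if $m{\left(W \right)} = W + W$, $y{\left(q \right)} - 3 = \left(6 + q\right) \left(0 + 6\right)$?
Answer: $\frac{2139}{140} \approx 15.279$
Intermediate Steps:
$y{\left(q \right)} = 39 + 6 q$ ($y{\left(q \right)} = 3 + \left(6 + q\right) \left(0 + 6\right) = 3 + \left(6 + q\right) 6 = 3 + \left(36 + 6 q\right) = 39 + 6 q$)
$m{\left(W \right)} = 2 W$
$\frac{- 23 y{\left(-6 \right)} \left(-31\right)}{m{\left(70 \right)}} = \frac{- 23 \left(39 + 6 \left(-6\right)\right) \left(-31\right)}{2 \cdot 70} = \frac{- 23 \left(39 - 36\right) \left(-31\right)}{140} = \left(-23\right) 3 \left(-31\right) \frac{1}{140} = \left(-69\right) \left(-31\right) \frac{1}{140} = 2139 \cdot \frac{1}{140} = \frac{2139}{140}$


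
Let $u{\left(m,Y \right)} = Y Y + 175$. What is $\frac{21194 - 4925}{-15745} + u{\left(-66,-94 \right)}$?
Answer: $\frac{141861926}{15745} \approx 9010.0$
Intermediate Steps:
$u{\left(m,Y \right)} = 175 + Y^{2}$ ($u{\left(m,Y \right)} = Y^{2} + 175 = 175 + Y^{2}$)
$\frac{21194 - 4925}{-15745} + u{\left(-66,-94 \right)} = \frac{21194 - 4925}{-15745} + \left(175 + \left(-94\right)^{2}\right) = \left(21194 - 4925\right) \left(- \frac{1}{15745}\right) + \left(175 + 8836\right) = 16269 \left(- \frac{1}{15745}\right) + 9011 = - \frac{16269}{15745} + 9011 = \frac{141861926}{15745}$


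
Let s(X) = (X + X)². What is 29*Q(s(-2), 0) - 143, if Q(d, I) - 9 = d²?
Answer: 7542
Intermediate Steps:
s(X) = 4*X² (s(X) = (2*X)² = 4*X²)
Q(d, I) = 9 + d²
29*Q(s(-2), 0) - 143 = 29*(9 + (4*(-2)²)²) - 143 = 29*(9 + (4*4)²) - 143 = 29*(9 + 16²) - 143 = 29*(9 + 256) - 143 = 29*265 - 143 = 7685 - 143 = 7542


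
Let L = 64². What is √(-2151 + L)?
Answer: √1945 ≈ 44.102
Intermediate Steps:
L = 4096
√(-2151 + L) = √(-2151 + 4096) = √1945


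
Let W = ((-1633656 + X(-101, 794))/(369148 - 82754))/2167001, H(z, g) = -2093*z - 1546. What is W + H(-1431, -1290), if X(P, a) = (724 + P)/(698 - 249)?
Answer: 834168907930690637601/278656621892906 ≈ 2.9935e+6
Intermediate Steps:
X(P, a) = 724/449 + P/449 (X(P, a) = (724 + P)/449 = (724 + P)*(1/449) = 724/449 + P/449)
H(z, g) = -1546 - 2093*z
W = -733510921/278656621892906 (W = ((-1633656 + (724/449 + (1/449)*(-101)))/(369148 - 82754))/2167001 = ((-1633656 + (724/449 - 101/449))/286394)*(1/2167001) = ((-1633656 + 623/449)*(1/286394))*(1/2167001) = -733510921/449*1/286394*(1/2167001) = -733510921/128590906*1/2167001 = -733510921/278656621892906 ≈ -2.6323e-6)
W + H(-1431, -1290) = -733510921/278656621892906 + (-1546 - 2093*(-1431)) = -733510921/278656621892906 + (-1546 + 2995083) = -733510921/278656621892906 + 2993537 = 834168907930690637601/278656621892906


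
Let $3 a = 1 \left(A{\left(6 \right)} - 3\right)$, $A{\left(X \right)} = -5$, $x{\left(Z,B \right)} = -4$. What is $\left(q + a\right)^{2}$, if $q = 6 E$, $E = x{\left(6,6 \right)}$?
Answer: $\frac{6400}{9} \approx 711.11$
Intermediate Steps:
$E = -4$
$a = - \frac{8}{3}$ ($a = \frac{1 \left(-5 - 3\right)}{3} = \frac{1 \left(-8\right)}{3} = \frac{1}{3} \left(-8\right) = - \frac{8}{3} \approx -2.6667$)
$q = -24$ ($q = 6 \left(-4\right) = -24$)
$\left(q + a\right)^{2} = \left(-24 - \frac{8}{3}\right)^{2} = \left(- \frac{80}{3}\right)^{2} = \frac{6400}{9}$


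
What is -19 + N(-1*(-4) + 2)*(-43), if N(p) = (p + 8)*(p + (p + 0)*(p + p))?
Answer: -46975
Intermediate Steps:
N(p) = (8 + p)*(p + 2*p²) (N(p) = (8 + p)*(p + p*(2*p)) = (8 + p)*(p + 2*p²))
-19 + N(-1*(-4) + 2)*(-43) = -19 + ((-1*(-4) + 2)*(8 + 2*(-1*(-4) + 2)² + 17*(-1*(-4) + 2)))*(-43) = -19 + ((4 + 2)*(8 + 2*(4 + 2)² + 17*(4 + 2)))*(-43) = -19 + (6*(8 + 2*6² + 17*6))*(-43) = -19 + (6*(8 + 2*36 + 102))*(-43) = -19 + (6*(8 + 72 + 102))*(-43) = -19 + (6*182)*(-43) = -19 + 1092*(-43) = -19 - 46956 = -46975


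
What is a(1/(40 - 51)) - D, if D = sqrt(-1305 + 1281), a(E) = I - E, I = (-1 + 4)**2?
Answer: 100/11 - 2*I*sqrt(6) ≈ 9.0909 - 4.899*I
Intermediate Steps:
I = 9 (I = 3**2 = 9)
a(E) = 9 - E
D = 2*I*sqrt(6) (D = sqrt(-24) = 2*I*sqrt(6) ≈ 4.899*I)
a(1/(40 - 51)) - D = (9 - 1/(40 - 51)) - 2*I*sqrt(6) = (9 - 1/(-11)) - 2*I*sqrt(6) = (9 - 1*(-1/11)) - 2*I*sqrt(6) = (9 + 1/11) - 2*I*sqrt(6) = 100/11 - 2*I*sqrt(6)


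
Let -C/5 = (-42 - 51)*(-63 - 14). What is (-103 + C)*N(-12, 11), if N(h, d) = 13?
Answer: -466804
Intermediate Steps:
C = -35805 (C = -5*(-42 - 51)*(-63 - 14) = -(-465)*(-77) = -5*7161 = -35805)
(-103 + C)*N(-12, 11) = (-103 - 35805)*13 = -35908*13 = -466804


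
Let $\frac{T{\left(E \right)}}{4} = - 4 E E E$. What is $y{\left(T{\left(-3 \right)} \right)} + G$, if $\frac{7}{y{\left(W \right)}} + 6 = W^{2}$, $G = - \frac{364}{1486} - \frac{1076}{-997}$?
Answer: $\frac{115337722049}{138241202478} \approx 0.83432$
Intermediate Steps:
$T{\left(E \right)} = - 16 E^{3}$ ($T{\left(E \right)} = 4 - 4 E E E = 4 - 4 E^{2} E = 4 \left(- 4 E^{3}\right) = - 16 E^{3}$)
$G = \frac{618014}{740771}$ ($G = \left(-364\right) \frac{1}{1486} - - \frac{1076}{997} = - \frac{182}{743} + \frac{1076}{997} = \frac{618014}{740771} \approx 0.83428$)
$y{\left(W \right)} = \frac{7}{-6 + W^{2}}$
$y{\left(T{\left(-3 \right)} \right)} + G = \frac{7}{-6 + \left(- 16 \left(-3\right)^{3}\right)^{2}} + \frac{618014}{740771} = \frac{7}{-6 + \left(\left(-16\right) \left(-27\right)\right)^{2}} + \frac{618014}{740771} = \frac{7}{-6 + 432^{2}} + \frac{618014}{740771} = \frac{7}{-6 + 186624} + \frac{618014}{740771} = \frac{7}{186618} + \frac{618014}{740771} = \frac{115337722049}{138241202478}$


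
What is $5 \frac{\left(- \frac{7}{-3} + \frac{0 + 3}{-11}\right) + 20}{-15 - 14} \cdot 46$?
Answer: $- \frac{167440}{957} \approx -174.96$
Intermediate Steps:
$5 \frac{\left(- \frac{7}{-3} + \frac{0 + 3}{-11}\right) + 20}{-15 - 14} \cdot 46 = 5 \frac{\left(\left(-7\right) \left(- \frac{1}{3}\right) + 3 \left(- \frac{1}{11}\right)\right) + 20}{-29} \cdot 46 = 5 \left(\left(\frac{7}{3} - \frac{3}{11}\right) + 20\right) \left(- \frac{1}{29}\right) 46 = 5 \left(\frac{68}{33} + 20\right) \left(- \frac{1}{29}\right) 46 = 5 \cdot \frac{728}{33} \left(- \frac{1}{29}\right) 46 = 5 \left(- \frac{728}{957}\right) 46 = \left(- \frac{3640}{957}\right) 46 = - \frac{167440}{957}$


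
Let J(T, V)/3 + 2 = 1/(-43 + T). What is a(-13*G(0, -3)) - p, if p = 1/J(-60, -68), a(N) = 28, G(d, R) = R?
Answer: 17491/621 ≈ 28.166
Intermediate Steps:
J(T, V) = -6 + 3/(-43 + T)
p = -103/621 (p = 1/(3*(87 - 2*(-60))/(-43 - 60)) = 1/(3*(87 + 120)/(-103)) = 1/(3*(-1/103)*207) = 1/(-621/103) = -103/621 ≈ -0.16586)
a(-13*G(0, -3)) - p = 28 - 1*(-103/621) = 28 + 103/621 = 17491/621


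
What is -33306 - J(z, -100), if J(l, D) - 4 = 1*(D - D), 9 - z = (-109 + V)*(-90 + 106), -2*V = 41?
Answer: -33310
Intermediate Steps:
V = -41/2 (V = -½*41 = -41/2 ≈ -20.500)
z = 2081 (z = 9 - (-109 - 41/2)*(-90 + 106) = 9 - (-259)*16/2 = 9 - 1*(-2072) = 9 + 2072 = 2081)
J(l, D) = 4 (J(l, D) = 4 + 1*(D - D) = 4 + 1*0 = 4 + 0 = 4)
-33306 - J(z, -100) = -33306 - 1*4 = -33306 - 4 = -33310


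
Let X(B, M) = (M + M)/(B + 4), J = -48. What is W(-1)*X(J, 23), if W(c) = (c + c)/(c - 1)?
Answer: -23/22 ≈ -1.0455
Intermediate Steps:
X(B, M) = 2*M/(4 + B) (X(B, M) = (2*M)/(4 + B) = 2*M/(4 + B))
W(c) = 2*c/(-1 + c) (W(c) = (2*c)/(-1 + c) = 2*c/(-1 + c))
W(-1)*X(J, 23) = (2*(-1)/(-1 - 1))*(2*23/(4 - 48)) = (2*(-1)/(-2))*(2*23/(-44)) = (2*(-1)*(-½))*(2*23*(-1/44)) = 1*(-23/22) = -23/22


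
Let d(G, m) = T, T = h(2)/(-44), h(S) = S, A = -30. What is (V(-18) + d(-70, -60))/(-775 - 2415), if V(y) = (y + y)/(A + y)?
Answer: -31/140360 ≈ -0.00022086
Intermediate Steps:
V(y) = 2*y/(-30 + y) (V(y) = (y + y)/(-30 + y) = (2*y)/(-30 + y) = 2*y/(-30 + y))
T = -1/22 (T = 2/(-44) = 2*(-1/44) = -1/22 ≈ -0.045455)
d(G, m) = -1/22
(V(-18) + d(-70, -60))/(-775 - 2415) = (2*(-18)/(-30 - 18) - 1/22)/(-775 - 2415) = (2*(-18)/(-48) - 1/22)/(-3190) = (2*(-18)*(-1/48) - 1/22)*(-1/3190) = (3/4 - 1/22)*(-1/3190) = (31/44)*(-1/3190) = -31/140360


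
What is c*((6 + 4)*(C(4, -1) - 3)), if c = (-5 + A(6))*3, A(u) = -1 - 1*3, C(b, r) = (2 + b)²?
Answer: -8910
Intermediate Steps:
A(u) = -4 (A(u) = -1 - 3 = -4)
c = -27 (c = (-5 - 4)*3 = -9*3 = -27)
c*((6 + 4)*(C(4, -1) - 3)) = -27*(6 + 4)*((2 + 4)² - 3) = -270*(6² - 3) = -270*(36 - 3) = -270*33 = -27*330 = -8910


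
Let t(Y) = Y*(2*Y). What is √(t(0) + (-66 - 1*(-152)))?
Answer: √86 ≈ 9.2736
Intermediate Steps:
t(Y) = 2*Y²
√(t(0) + (-66 - 1*(-152))) = √(2*0² + (-66 - 1*(-152))) = √(2*0 + (-66 + 152)) = √(0 + 86) = √86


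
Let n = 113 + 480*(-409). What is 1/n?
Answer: -1/196207 ≈ -5.0967e-6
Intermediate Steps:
n = -196207 (n = 113 - 196320 = -196207)
1/n = 1/(-196207) = -1/196207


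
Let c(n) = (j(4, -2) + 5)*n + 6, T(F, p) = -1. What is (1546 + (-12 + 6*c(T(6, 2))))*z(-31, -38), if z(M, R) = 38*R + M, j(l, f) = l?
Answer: -2236100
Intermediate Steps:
z(M, R) = M + 38*R
c(n) = 6 + 9*n (c(n) = (4 + 5)*n + 6 = 9*n + 6 = 6 + 9*n)
(1546 + (-12 + 6*c(T(6, 2))))*z(-31, -38) = (1546 + (-12 + 6*(6 + 9*(-1))))*(-31 + 38*(-38)) = (1546 + (-12 + 6*(6 - 9)))*(-31 - 1444) = (1546 + (-12 + 6*(-3)))*(-1475) = (1546 + (-12 - 18))*(-1475) = (1546 - 30)*(-1475) = 1516*(-1475) = -2236100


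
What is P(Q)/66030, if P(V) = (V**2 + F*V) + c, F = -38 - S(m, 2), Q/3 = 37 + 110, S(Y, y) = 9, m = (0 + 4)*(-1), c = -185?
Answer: 5599/2130 ≈ 2.6286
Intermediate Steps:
m = -4 (m = 4*(-1) = -4)
Q = 441 (Q = 3*(37 + 110) = 3*147 = 441)
F = -47 (F = -38 - 1*9 = -38 - 9 = -47)
P(V) = -185 + V**2 - 47*V (P(V) = (V**2 - 47*V) - 185 = -185 + V**2 - 47*V)
P(Q)/66030 = (-185 + 441**2 - 47*441)/66030 = (-185 + 194481 - 20727)*(1/66030) = 173569*(1/66030) = 5599/2130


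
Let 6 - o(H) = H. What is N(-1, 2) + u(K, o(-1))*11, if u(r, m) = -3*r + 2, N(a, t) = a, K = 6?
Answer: -177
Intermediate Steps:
o(H) = 6 - H
u(r, m) = 2 - 3*r
N(-1, 2) + u(K, o(-1))*11 = -1 + (2 - 3*6)*11 = -1 + (2 - 18)*11 = -1 - 16*11 = -1 - 176 = -177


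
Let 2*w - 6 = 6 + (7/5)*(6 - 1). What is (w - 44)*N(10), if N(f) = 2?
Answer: -69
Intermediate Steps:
w = 19/2 (w = 3 + (6 + (7/5)*(6 - 1))/2 = 3 + (6 + (7*(⅕))*5)/2 = 3 + (6 + (7/5)*5)/2 = 3 + (6 + 7)/2 = 3 + (½)*13 = 3 + 13/2 = 19/2 ≈ 9.5000)
(w - 44)*N(10) = (19/2 - 44)*2 = -69/2*2 = -69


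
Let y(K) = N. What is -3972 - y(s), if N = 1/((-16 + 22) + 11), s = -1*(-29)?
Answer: -67525/17 ≈ -3972.1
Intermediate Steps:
s = 29
N = 1/17 (N = 1/(6 + 11) = 1/17 ≈ 0.058824)
y(K) = 1/17
-3972 - y(s) = -3972 - 1*1/17 = -3972 - 1/17 = -67525/17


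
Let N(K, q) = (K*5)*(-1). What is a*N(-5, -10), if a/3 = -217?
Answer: -16275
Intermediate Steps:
a = -651 (a = 3*(-217) = -651)
N(K, q) = -5*K (N(K, q) = (5*K)*(-1) = -5*K)
a*N(-5, -10) = -(-3255)*(-5) = -651*25 = -16275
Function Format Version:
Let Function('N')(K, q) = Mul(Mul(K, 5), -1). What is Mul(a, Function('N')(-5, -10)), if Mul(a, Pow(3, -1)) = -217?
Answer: -16275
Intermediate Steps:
a = -651 (a = Mul(3, -217) = -651)
Function('N')(K, q) = Mul(-5, K) (Function('N')(K, q) = Mul(Mul(5, K), -1) = Mul(-5, K))
Mul(a, Function('N')(-5, -10)) = Mul(-651, Mul(-5, -5)) = Mul(-651, 25) = -16275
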